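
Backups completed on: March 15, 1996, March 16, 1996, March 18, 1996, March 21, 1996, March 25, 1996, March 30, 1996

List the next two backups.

April 5, 1996; April 12, 1996

Gaps: 1, 2, 3, 4, 5 days — each gap is 1 larger than the previous one.
Next gap: 6 days. March 30, 1996 + 6 days = April 5, 1996.
Next gap: 7 days. April 5, 1996 + 7 days = April 12, 1996.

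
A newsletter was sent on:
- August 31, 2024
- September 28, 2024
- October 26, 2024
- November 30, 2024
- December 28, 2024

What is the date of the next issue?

All Saturdays; the gaps (28, 28, 35, 28) vary with month length.
This is the last Saturday of each month.
January 2025 ends with Saturday January 25, 2025.

January 25, 2025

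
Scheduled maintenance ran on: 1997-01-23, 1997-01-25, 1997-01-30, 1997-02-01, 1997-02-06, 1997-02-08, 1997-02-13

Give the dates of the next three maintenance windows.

1997-02-15, 1997-02-20, 1997-02-22

Every event lands on a Thursday or Saturday (gaps cycle 2, 5, 2, 5, 2, 5).
So the schedule is: every Thursday and Saturday.
The following Saturday is 1997-02-15.
Next Thursday: 1997-02-20.
Next Saturday: 1997-02-22.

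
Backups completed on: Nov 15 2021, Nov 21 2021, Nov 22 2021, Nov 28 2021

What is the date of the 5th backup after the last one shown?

Dec 13 2021

Gaps: 6, 1, 6 days — not constant, but cyclic with period 2.
The events fall on every Monday and Sunday.
Next Monday: Nov 29 2021.
Next Sunday: Dec 5 2021.
Next Monday: Dec 6 2021.
The following Sunday is Dec 12 2021.
Next Monday: Dec 13 2021.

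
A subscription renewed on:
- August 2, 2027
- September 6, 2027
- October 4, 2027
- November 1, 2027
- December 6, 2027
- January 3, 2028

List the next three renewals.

Gaps: 35, 28, 28, 35, 28 days — a mix of 28 and 35. Every date is a Monday.
Each is the 1st Monday of its month.
February 2028 — 1st Monday is February 7, 2028.
March 2028 — 1st Monday is March 6, 2028.
1st Monday of April 2028: April 3, 2028.

February 7, 2028; March 6, 2028; April 3, 2028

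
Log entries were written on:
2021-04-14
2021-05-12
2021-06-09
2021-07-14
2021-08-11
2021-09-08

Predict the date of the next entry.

These are Wednesdays at 28- or 35-day spacing (28, 28, 35, 28, 28).
The pattern: 2nd Wednesday of the month.
2nd Wednesday of October 2021: 2021-10-13.

2021-10-13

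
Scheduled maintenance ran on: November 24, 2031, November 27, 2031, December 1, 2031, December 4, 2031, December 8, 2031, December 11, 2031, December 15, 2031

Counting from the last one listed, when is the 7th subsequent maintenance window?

Every event lands on a Monday or Thursday (gaps cycle 3, 4, 3, 4, 3, 4).
So the schedule is: every Monday and Thursday.
Next Thursday: December 18, 2031.
The following Monday is December 22, 2031.
Next Thursday: December 25, 2031.
The following Monday is December 29, 2031.
Next Thursday: January 1, 2032.
Next Monday: January 5, 2032.
The following Thursday is January 8, 2032.

January 8, 2032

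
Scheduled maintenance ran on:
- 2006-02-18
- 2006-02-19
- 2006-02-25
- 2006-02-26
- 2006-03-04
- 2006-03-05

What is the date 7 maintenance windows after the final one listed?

2006-04-01

Gaps: 1, 6, 1, 6, 1 days — not constant, but cyclic with period 2.
The events fall on every Saturday and Sunday.
Next Saturday: 2006-03-11.
Next Sunday: 2006-03-12.
The following Saturday is 2006-03-18.
The following Sunday is 2006-03-19.
The following Saturday is 2006-03-25.
Next Sunday: 2006-03-26.
The following Saturday is 2006-04-01.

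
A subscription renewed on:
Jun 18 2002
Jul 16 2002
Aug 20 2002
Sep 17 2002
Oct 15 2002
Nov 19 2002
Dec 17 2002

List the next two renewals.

Gaps: 28, 35, 28, 28, 35, 28 days — a mix of 28 and 35. Every date is a Tuesday.
Each is the 3rd Tuesday of its month.
3rd Tuesday of January 2003: Jan 21 2003.
3rd Tuesday of February 2003: Feb 18 2003.

Jan 21 2003, Feb 18 2003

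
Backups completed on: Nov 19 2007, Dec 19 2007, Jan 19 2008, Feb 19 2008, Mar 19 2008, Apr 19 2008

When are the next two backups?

May 19 2008, Jun 19 2008

Gaps: 30, 31, 31, 29, 31 days — not constant. Every event is on the 19th of the month.
Pattern: the 19th of each month.
Next: May 2008 → May 19 2008.
Next: June 2008 → Jun 19 2008.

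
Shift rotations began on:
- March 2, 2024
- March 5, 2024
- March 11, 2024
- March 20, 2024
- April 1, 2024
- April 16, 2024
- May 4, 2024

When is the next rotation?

Intervals are 3, 6, 9, 12, 15, 18 days — an arithmetic progression with common difference 3.
Next gap: 21 days. May 4, 2024 + 21 days = May 25, 2024.

May 25, 2024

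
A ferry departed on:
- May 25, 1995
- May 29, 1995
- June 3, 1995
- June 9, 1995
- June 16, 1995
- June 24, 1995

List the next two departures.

Gaps: 4, 5, 6, 7, 8 days — each gap is 1 larger than the previous one.
Next gap: 9 days. June 24, 1995 + 9 days = July 3, 1995.
Next gap: 10 days. July 3, 1995 + 10 days = July 13, 1995.

July 3, 1995; July 13, 1995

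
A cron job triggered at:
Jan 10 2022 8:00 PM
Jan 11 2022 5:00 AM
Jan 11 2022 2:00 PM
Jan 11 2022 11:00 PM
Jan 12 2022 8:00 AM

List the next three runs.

Jan 12 2022 5:00 PM, Jan 13 2022 2:00 AM, Jan 13 2022 11:00 AM

The interval is a steady 9 hours (9, 9, 9, 9).
Jan 12 2022 8:00 AM + 9 h = Jan 12 2022 5:00 PM.
Jan 12 2022 5:00 PM + 9 h = Jan 13 2022 2:00 AM.
Jan 13 2022 2:00 AM + 9 h = Jan 13 2022 11:00 AM.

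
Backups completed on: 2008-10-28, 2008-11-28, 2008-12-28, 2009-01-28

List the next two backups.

2009-02-28, 2009-03-28

Gaps: 31, 30, 31 days — not constant. Every event is on the 28th of the month.
Pattern: the 28th of each month.
Next: February 2009 → 2009-02-28.
Next: March 2009 → 2009-03-28.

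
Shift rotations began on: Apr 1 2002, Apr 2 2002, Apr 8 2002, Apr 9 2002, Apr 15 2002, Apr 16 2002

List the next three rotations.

The gap pattern 1, 6, 1, 6, 1 repeats every 2 events.
These are the Mondays and Tuesdays of each week.
The following Monday is Apr 22 2002.
The following Tuesday is Apr 23 2002.
The following Monday is Apr 29 2002.

Apr 22 2002, Apr 23 2002, Apr 29 2002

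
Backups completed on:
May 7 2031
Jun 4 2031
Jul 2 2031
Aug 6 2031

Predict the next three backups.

These are Wednesdays at 28- or 35-day spacing (28, 28, 35).
The pattern: 1st Wednesday of the month.
1st Wednesday of September 2031: Sep 3 2031.
1st Wednesday of October 2031: Oct 1 2031.
November 2031 — 1st Wednesday is Nov 5 2031.

Sep 3 2031, Oct 1 2031, Nov 5 2031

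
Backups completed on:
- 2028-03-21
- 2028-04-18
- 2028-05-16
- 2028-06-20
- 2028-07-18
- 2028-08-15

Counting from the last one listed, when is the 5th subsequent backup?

2029-01-16

All dates are Tuesdays, 28, 28, 35, 28, 28 days apart.
Specifically, the 3rd Tuesday of each month.
September 2028 — 3rd Tuesday is 2028-09-19.
3rd Tuesday of October 2028: 2028-10-17.
3rd Tuesday of November 2028: 2028-11-21.
3rd Tuesday of December 2028: 2028-12-19.
3rd Tuesday of January 2029: 2029-01-16.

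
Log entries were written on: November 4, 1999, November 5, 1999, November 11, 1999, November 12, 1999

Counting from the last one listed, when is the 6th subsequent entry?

Every event lands on a Thursday or Friday (gaps cycle 1, 6, 1).
So the schedule is: every Thursday and Friday.
The following Thursday is November 18, 1999.
The following Friday is November 19, 1999.
The following Thursday is November 25, 1999.
Next Friday: November 26, 1999.
The following Thursday is December 2, 1999.
The following Friday is December 3, 1999.

December 3, 1999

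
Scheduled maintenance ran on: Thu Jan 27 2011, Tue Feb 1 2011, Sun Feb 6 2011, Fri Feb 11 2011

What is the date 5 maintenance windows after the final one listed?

Tue Mar 8 2011

The spacing is 5, 5, 5 days — always 5 days.
Fri Feb 11 2011 + 5 days = Wed Feb 16 2011.
Wed Feb 16 2011 + 5 days = Mon Feb 21 2011.
Mon Feb 21 2011 + 5 days = Sat Feb 26 2011.
Sat Feb 26 2011 + 5 days = Thu Mar 3 2011.
Thu Mar 3 2011 + 5 days = Tue Mar 8 2011.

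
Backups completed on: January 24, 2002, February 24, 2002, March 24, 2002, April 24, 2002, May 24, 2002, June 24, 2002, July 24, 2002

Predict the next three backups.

Each date is the 24th; the gaps (31, 28, 31, 30, 31, 30) track the month lengths.
The rule is the 24th of each month.
Next: August 2002 → August 24, 2002.
Next: September 2002 → September 24, 2002.
Next: October 2002 → October 24, 2002.

August 24, 2002; September 24, 2002; October 24, 2002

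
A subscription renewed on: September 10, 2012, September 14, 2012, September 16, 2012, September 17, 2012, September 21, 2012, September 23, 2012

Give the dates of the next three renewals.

September 24, 2012; September 28, 2012; September 30, 2012

The gap pattern 4, 2, 1, 4, 2 repeats every 3 events.
These are the Mondays, Fridays and Sundays of each week.
Next Monday: September 24, 2012.
The following Friday is September 28, 2012.
Next Sunday: September 30, 2012.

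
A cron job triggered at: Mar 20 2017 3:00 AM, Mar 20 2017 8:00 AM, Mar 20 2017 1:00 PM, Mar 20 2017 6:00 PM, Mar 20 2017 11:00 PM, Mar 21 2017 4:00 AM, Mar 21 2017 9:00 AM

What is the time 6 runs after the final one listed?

Mar 22 2017 3:00 PM

Gaps: 5, 5, 5, 5, 5, 5 hours — each event is 5 hours after the previous one.
Mar 21 2017 9:00 AM + 5 h = Mar 21 2017 2:00 PM.
Mar 21 2017 2:00 PM + 5 h = Mar 21 2017 7:00 PM.
Mar 21 2017 7:00 PM + 5 h = Mar 22 2017 12:00 AM.
Mar 22 2017 12:00 AM + 5 h = Mar 22 2017 5:00 AM.
Mar 22 2017 5:00 AM + 5 h = Mar 22 2017 10:00 AM.
Mar 22 2017 10:00 AM + 5 h = Mar 22 2017 3:00 PM.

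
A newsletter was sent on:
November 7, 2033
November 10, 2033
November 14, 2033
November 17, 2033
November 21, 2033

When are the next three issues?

Gaps: 3, 4, 3, 4 days — not constant, but cyclic with period 2.
The events fall on every Monday and Thursday.
Next Thursday: November 24, 2033.
Next Monday: November 28, 2033.
The following Thursday is December 1, 2033.

November 24, 2033; November 28, 2033; December 1, 2033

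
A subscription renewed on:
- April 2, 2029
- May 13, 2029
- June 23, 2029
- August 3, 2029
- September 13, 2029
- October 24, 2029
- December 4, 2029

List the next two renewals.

January 14, 2030; February 24, 2030

The spacing is 41, 41, 41, 41, 41, 41 days — always 41 days.
December 4, 2029 + 41 days = January 14, 2030.
January 14, 2030 + 41 days = February 24, 2030.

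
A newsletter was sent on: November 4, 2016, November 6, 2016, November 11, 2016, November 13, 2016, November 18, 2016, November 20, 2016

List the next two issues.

November 25, 2016; November 27, 2016

The gap pattern 2, 5, 2, 5, 2 repeats every 2 events.
These are the Fridays and Sundays of each week.
Next Friday: November 25, 2016.
The following Sunday is November 27, 2016.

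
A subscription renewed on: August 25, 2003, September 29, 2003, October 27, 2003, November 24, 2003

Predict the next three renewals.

Every date is a Monday; gaps 35, 28, 28 days.
Each is the last Monday of its month (at least one falls on the 29th or later, ruling out '4th Monday').
December 2003 ends with Monday December 29, 2003.
January 2004 ends with Monday January 26, 2004.
Last Monday of February 2004: February 23, 2004.

December 29, 2003; January 26, 2004; February 23, 2004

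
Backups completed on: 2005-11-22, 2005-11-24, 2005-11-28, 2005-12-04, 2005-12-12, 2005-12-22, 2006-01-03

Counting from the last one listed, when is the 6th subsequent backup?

Intervals are 2, 4, 6, 8, 10, 12 days — an arithmetic progression with common difference 2.
Next gap: 14 days. 2006-01-03 + 14 days = 2006-01-17.
Next gap: 16 days. 2006-01-17 + 16 days = 2006-02-02.
Next gap: 18 days. 2006-02-02 + 18 days = 2006-02-20.
Next gap: 20 days. 2006-02-20 + 20 days = 2006-03-12.
Next gap: 22 days. 2006-03-12 + 22 days = 2006-04-03.
Next gap: 24 days. 2006-04-03 + 24 days = 2006-04-27.

2006-04-27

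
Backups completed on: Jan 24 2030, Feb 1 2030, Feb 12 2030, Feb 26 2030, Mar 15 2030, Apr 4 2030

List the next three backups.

Apr 27 2030, May 23 2030, Jun 21 2030

Intervals are 8, 11, 14, 17, 20 days — an arithmetic progression with common difference 3.
Next gap: 23 days. Apr 4 2030 + 23 days = Apr 27 2030.
Next gap: 26 days. Apr 27 2030 + 26 days = May 23 2030.
Next gap: 29 days. May 23 2030 + 29 days = Jun 21 2030.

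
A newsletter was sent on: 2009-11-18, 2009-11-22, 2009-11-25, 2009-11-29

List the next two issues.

Every event lands on a Wednesday or Sunday (gaps cycle 4, 3, 4).
So the schedule is: every Wednesday and Sunday.
Next Wednesday: 2009-12-02.
The following Sunday is 2009-12-06.

2009-12-02, 2009-12-06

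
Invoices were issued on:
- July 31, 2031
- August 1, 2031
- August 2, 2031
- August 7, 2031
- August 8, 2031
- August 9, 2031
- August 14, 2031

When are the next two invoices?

Every event lands on a Thursday or Friday or Saturday (gaps cycle 1, 1, 5, 1, 1, 5).
So the schedule is: every Thursday, Friday and Saturday.
The following Friday is August 15, 2031.
The following Saturday is August 16, 2031.

August 15, 2031; August 16, 2031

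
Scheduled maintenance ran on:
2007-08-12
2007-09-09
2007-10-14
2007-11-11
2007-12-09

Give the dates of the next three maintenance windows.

2008-01-13, 2008-02-10, 2008-03-09

Gaps: 28, 35, 28, 28 days — a mix of 28 and 35. Every date is a Sunday.
Each is the 2nd Sunday of its month.
2nd Sunday of January 2008: 2008-01-13.
February 2008 — 2nd Sunday is 2008-02-10.
2nd Sunday of March 2008: 2008-03-09.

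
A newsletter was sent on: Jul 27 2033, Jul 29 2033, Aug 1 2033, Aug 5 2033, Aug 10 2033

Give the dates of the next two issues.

Aug 16 2033, Aug 23 2033

The spacing grows by 1 each time: 2, 3, 4, 5 days.
Next gap: 6 days. Aug 10 2033 + 6 days = Aug 16 2033.
Next gap: 7 days. Aug 16 2033 + 7 days = Aug 23 2033.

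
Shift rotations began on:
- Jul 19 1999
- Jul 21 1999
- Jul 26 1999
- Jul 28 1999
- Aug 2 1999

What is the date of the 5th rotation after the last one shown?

Aug 18 1999

Gaps: 2, 5, 2, 5 days — not constant, but cyclic with period 2.
The events fall on every Monday and Wednesday.
Next Wednesday: Aug 4 1999.
The following Monday is Aug 9 1999.
Next Wednesday: Aug 11 1999.
Next Monday: Aug 16 1999.
Next Wednesday: Aug 18 1999.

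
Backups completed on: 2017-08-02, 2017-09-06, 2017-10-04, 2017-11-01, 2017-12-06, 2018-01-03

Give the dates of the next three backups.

All dates are Wednesdays, 35, 28, 28, 35, 28 days apart.
Specifically, the 1st Wednesday of each month.
1st Wednesday of February 2018: 2018-02-07.
March 2018 — 1st Wednesday is 2018-03-07.
1st Wednesday of April 2018: 2018-04-04.

2018-02-07, 2018-03-07, 2018-04-04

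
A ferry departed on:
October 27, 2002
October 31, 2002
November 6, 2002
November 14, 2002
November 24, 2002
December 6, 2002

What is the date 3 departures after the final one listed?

January 23, 2003

Intervals are 4, 6, 8, 10, 12 days — an arithmetic progression with common difference 2.
Next gap: 14 days. December 6, 2002 + 14 days = December 20, 2002.
Next gap: 16 days. December 20, 2002 + 16 days = January 5, 2003.
Next gap: 18 days. January 5, 2003 + 18 days = January 23, 2003.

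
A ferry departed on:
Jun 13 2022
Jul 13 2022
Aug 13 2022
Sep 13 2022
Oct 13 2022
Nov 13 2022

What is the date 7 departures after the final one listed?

Jun 13 2023

Gaps: 30, 31, 31, 30, 31 days — not constant. Every event is on the 13th of the month.
Pattern: the 13th of each month.
Next: December 2022 → Dec 13 2022.
Next: January 2023 → Jan 13 2023.
Next: February 2023 → Feb 13 2023.
Next: March 2023 → Mar 13 2023.
Next: April 2023 → Apr 13 2023.
Next: May 2023 → May 13 2023.
Next: June 2023 → Jun 13 2023.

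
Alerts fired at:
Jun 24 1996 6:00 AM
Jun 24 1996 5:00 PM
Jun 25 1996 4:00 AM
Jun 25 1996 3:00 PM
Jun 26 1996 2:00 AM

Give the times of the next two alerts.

Jun 26 1996 1:00 PM, Jun 27 1996 12:00 AM

Gaps: 11, 11, 11, 11 hours — each event is 11 hours after the previous one.
Jun 26 1996 2:00 AM + 11 h = Jun 26 1996 1:00 PM.
Jun 26 1996 1:00 PM + 11 h = Jun 27 1996 12:00 AM.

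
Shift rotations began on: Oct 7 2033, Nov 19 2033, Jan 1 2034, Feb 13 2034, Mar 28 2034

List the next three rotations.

May 10 2034, Jun 22 2034, Aug 4 2034

The spacing is 43, 43, 43, 43 days — always 43 days.
Mar 28 2034 + 43 days = May 10 2034.
May 10 2034 + 43 days = Jun 22 2034.
Jun 22 2034 + 43 days = Aug 4 2034.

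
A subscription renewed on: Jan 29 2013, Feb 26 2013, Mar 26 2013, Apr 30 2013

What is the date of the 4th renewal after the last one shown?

All Tuesdays; the gaps (28, 28, 35) vary with month length.
This is the last Tuesday of each month.
May 2013 ends with Tuesday May 28 2013.
June 2013 ends with Tuesday Jun 25 2013.
July 2013 ends with Tuesday Jul 30 2013.
August 2013 ends with Tuesday Aug 27 2013.

Aug 27 2013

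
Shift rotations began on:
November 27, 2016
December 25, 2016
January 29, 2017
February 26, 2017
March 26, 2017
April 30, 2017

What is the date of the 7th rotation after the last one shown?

These are Sundays with 28, 35, 28, 28, 35-day gaps.
Each is the final Sunday of its month — January 29, 2017 is past the 28th, so '4th Sunday' doesn't fit.
May 2017 ends with Sunday May 28, 2017.
Last Sunday of June 2017: June 25, 2017.
Last Sunday of July 2017: July 30, 2017.
Last Sunday of August 2017: August 27, 2017.
September 2017 ends with Sunday September 24, 2017.
October 2017 ends with Sunday October 29, 2017.
Last Sunday of November 2017: November 26, 2017.

November 26, 2017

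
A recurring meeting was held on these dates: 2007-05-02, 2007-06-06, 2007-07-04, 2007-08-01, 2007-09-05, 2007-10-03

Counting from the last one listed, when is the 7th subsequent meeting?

These are Wednesdays at 28- or 35-day spacing (35, 28, 28, 35, 28).
The pattern: 1st Wednesday of the month.
1st Wednesday of November 2007: 2007-11-07.
December 2007 — 1st Wednesday is 2007-12-05.
January 2008 — 1st Wednesday is 2008-01-02.
1st Wednesday of February 2008: 2008-02-06.
March 2008 — 1st Wednesday is 2008-03-05.
1st Wednesday of April 2008: 2008-04-02.
May 2008 — 1st Wednesday is 2008-05-07.

2008-05-07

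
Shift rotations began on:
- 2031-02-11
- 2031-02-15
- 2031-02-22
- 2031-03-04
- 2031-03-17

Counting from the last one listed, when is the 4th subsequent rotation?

2031-06-07

Intervals are 4, 7, 10, 13 days — an arithmetic progression with common difference 3.
Next gap: 16 days. 2031-03-17 + 16 days = 2031-04-02.
Next gap: 19 days. 2031-04-02 + 19 days = 2031-04-21.
Next gap: 22 days. 2031-04-21 + 22 days = 2031-05-13.
Next gap: 25 days. 2031-05-13 + 25 days = 2031-06-07.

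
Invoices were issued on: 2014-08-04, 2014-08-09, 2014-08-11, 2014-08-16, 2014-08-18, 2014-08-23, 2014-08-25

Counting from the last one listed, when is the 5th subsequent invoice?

2014-09-13

The gap pattern 5, 2, 5, 2, 5, 2 repeats every 2 events.
These are the Mondays and Saturdays of each week.
Next Saturday: 2014-08-30.
The following Monday is 2014-09-01.
The following Saturday is 2014-09-06.
Next Monday: 2014-09-08.
Next Saturday: 2014-09-13.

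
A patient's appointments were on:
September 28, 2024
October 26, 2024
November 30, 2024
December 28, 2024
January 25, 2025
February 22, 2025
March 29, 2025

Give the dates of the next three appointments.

April 26, 2025; May 31, 2025; June 28, 2025

All Saturdays; the gaps (28, 35, 28, 28, 28, 35) vary with month length.
This is the last Saturday of each month.
April 2025 ends with Saturday April 26, 2025.
Last Saturday of May 2025: May 31, 2025.
Last Saturday of June 2025: June 28, 2025.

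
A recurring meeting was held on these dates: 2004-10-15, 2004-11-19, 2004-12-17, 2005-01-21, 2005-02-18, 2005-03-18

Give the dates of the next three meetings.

All dates are Fridays, 35, 28, 35, 28, 28 days apart.
Specifically, the 3rd Friday of each month.
3rd Friday of April 2005: 2005-04-15.
3rd Friday of May 2005: 2005-05-20.
June 2005 — 3rd Friday is 2005-06-17.

2005-04-15, 2005-05-20, 2005-06-17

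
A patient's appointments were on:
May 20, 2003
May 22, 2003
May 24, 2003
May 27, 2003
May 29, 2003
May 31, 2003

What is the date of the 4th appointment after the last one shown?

June 10, 2003

The gap pattern 2, 2, 3, 2, 2 repeats every 3 events.
These are the Tuesdays, Thursdays and Saturdays of each week.
The following Tuesday is June 3, 2003.
Next Thursday: June 5, 2003.
The following Saturday is June 7, 2003.
The following Tuesday is June 10, 2003.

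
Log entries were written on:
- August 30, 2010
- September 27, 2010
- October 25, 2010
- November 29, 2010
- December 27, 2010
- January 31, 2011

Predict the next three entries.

These are Mondays with 28, 28, 35, 28, 35-day gaps.
Each is the final Monday of its month — August 30, 2010 is past the 28th, so '4th Monday' doesn't fit.
Last Monday of February 2011: February 28, 2011.
Last Monday of March 2011: March 28, 2011.
Last Monday of April 2011: April 25, 2011.

February 28, 2011; March 28, 2011; April 25, 2011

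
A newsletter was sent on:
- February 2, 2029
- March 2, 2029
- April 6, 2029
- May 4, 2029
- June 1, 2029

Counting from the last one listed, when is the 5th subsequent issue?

November 2, 2029

All dates are Fridays, 28, 35, 28, 28 days apart.
Specifically, the 1st Friday of each month.
1st Friday of July 2029: July 6, 2029.
August 2029 — 1st Friday is August 3, 2029.
September 2029 — 1st Friday is September 7, 2029.
1st Friday of October 2029: October 5, 2029.
November 2029 — 1st Friday is November 2, 2029.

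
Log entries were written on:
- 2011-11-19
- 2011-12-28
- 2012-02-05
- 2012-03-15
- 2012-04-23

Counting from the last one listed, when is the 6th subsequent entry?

Every event comes 39 days after the last (39, 39, 39, 39).
2012-04-23 + 39 days = 2012-06-01.
2012-06-01 + 39 days = 2012-07-10.
2012-07-10 + 39 days = 2012-08-18.
2012-08-18 + 39 days = 2012-09-26.
2012-09-26 + 39 days = 2012-11-04.
2012-11-04 + 39 days = 2012-12-13.

2012-12-13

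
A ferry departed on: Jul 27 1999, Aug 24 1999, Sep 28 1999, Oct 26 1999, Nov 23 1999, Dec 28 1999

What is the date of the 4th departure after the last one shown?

Apr 25 2000

Gaps: 28, 35, 28, 28, 35 days — a mix of 28 and 35. Every date is a Tuesday.
Each is the 4th Tuesday of its month.
January 2000 — 4th Tuesday is Jan 25 2000.
February 2000 — 4th Tuesday is Feb 22 2000.
March 2000 — 4th Tuesday is Mar 28 2000.
April 2000 — 4th Tuesday is Apr 25 2000.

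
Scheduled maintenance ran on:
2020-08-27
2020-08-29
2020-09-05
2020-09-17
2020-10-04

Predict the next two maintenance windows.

2020-10-26, 2020-11-22

The spacing grows by 5 each time: 2, 7, 12, 17 days.
Next gap: 22 days. 2020-10-04 + 22 days = 2020-10-26.
Next gap: 27 days. 2020-10-26 + 27 days = 2020-11-22.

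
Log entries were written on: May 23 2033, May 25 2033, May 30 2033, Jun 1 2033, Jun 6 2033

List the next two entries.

Every event lands on a Monday or Wednesday (gaps cycle 2, 5, 2, 5).
So the schedule is: every Monday and Wednesday.
Next Wednesday: Jun 8 2033.
The following Monday is Jun 13 2033.

Jun 8 2033, Jun 13 2033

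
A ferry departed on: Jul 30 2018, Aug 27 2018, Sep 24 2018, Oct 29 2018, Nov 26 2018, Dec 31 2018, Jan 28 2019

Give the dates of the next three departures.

These are Mondays with 28, 28, 35, 28, 35, 28-day gaps.
Each is the final Monday of its month — Jul 30 2018 is past the 28th, so '4th Monday' doesn't fit.
Last Monday of February 2019: Feb 25 2019.
Last Monday of March 2019: Mar 25 2019.
Last Monday of April 2019: Apr 29 2019.

Feb 25 2019, Mar 25 2019, Apr 29 2019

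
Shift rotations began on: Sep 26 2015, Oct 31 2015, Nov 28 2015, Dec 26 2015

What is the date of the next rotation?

All Saturdays; the gaps (35, 28, 28) vary with month length.
This is the last Saturday of each month.
January 2016 ends with Saturday Jan 30 2016.

Jan 30 2016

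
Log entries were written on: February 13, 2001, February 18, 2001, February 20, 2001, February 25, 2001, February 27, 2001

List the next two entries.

March 4, 2001; March 6, 2001

Every event lands on a Tuesday or Sunday (gaps cycle 5, 2, 5, 2).
So the schedule is: every Tuesday and Sunday.
Next Sunday: March 4, 2001.
Next Tuesday: March 6, 2001.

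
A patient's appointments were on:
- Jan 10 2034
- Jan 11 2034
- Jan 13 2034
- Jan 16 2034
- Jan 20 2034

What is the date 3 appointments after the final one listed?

Feb 7 2034

Gaps: 1, 2, 3, 4 days — each gap is 1 larger than the previous one.
Next gap: 5 days. Jan 20 2034 + 5 days = Jan 25 2034.
Next gap: 6 days. Jan 25 2034 + 6 days = Jan 31 2034.
Next gap: 7 days. Jan 31 2034 + 7 days = Feb 7 2034.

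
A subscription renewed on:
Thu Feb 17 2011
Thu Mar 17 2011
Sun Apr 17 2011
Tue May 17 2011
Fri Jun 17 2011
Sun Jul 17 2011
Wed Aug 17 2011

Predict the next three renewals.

Sat Sep 17 2011, Mon Oct 17 2011, Thu Nov 17 2011

Gaps: 28, 31, 30, 31, 30, 31 days — not constant. Every event is on the 17th of the month.
Pattern: the 17th of each month.
September 2011: Sat Sep 17 2011.
October 2011: Mon Oct 17 2011.
Next: November 2011 → Thu Nov 17 2011.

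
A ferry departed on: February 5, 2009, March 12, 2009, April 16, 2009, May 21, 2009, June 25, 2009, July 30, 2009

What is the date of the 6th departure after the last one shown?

The spacing is 35, 35, 35, 35, 35 days — always 35 days.
July 30, 2009 + 35 days = September 3, 2009.
September 3, 2009 + 35 days = October 8, 2009.
October 8, 2009 + 35 days = November 12, 2009.
November 12, 2009 + 35 days = December 17, 2009.
December 17, 2009 + 35 days = January 21, 2010.
January 21, 2010 + 35 days = February 25, 2010.

February 25, 2010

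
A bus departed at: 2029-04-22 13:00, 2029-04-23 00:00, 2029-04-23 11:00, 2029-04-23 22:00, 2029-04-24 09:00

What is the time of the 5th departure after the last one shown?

2029-04-26 16:00

The interval is a steady 11 hours (11, 11, 11, 11).
2029-04-24 09:00 + 11 h = 2029-04-24 20:00.
2029-04-24 20:00 + 11 h = 2029-04-25 07:00.
2029-04-25 07:00 + 11 h = 2029-04-25 18:00.
2029-04-25 18:00 + 11 h = 2029-04-26 05:00.
2029-04-26 05:00 + 11 h = 2029-04-26 16:00.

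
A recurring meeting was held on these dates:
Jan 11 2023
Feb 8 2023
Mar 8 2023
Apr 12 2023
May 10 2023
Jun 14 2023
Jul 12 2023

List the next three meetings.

Aug 9 2023, Sep 13 2023, Oct 11 2023

All dates are Wednesdays, 28, 28, 35, 28, 35, 28 days apart.
Specifically, the 2nd Wednesday of each month.
2nd Wednesday of August 2023: Aug 9 2023.
2nd Wednesday of September 2023: Sep 13 2023.
October 2023 — 2nd Wednesday is Oct 11 2023.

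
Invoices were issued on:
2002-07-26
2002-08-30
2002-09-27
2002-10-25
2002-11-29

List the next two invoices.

These are Fridays with 35, 28, 28, 35-day gaps.
Each is the final Friday of its month — 2002-08-30 is past the 28th, so '4th Friday' doesn't fit.
December 2002 ends with Friday 2002-12-27.
Last Friday of January 2003: 2003-01-31.

2002-12-27, 2003-01-31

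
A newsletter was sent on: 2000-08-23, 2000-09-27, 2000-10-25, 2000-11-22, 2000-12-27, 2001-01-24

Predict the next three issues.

These are Wednesdays at 28- or 35-day spacing (35, 28, 28, 35, 28).
The pattern: 4th Wednesday of the month.
February 2001 — 4th Wednesday is 2001-02-28.
March 2001 — 4th Wednesday is 2001-03-28.
April 2001 — 4th Wednesday is 2001-04-25.

2001-02-28, 2001-03-28, 2001-04-25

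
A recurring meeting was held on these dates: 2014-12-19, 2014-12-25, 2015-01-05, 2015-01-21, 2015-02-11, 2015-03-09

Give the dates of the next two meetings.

2015-04-09, 2015-05-15

Intervals are 6, 11, 16, 21, 26 days — an arithmetic progression with common difference 5.
Next gap: 31 days. 2015-03-09 + 31 days = 2015-04-09.
Next gap: 36 days. 2015-04-09 + 36 days = 2015-05-15.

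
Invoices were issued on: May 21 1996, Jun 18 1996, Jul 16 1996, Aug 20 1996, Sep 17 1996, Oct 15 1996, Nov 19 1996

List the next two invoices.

Dec 17 1996, Jan 21 1997

Gaps: 28, 28, 35, 28, 28, 35 days — a mix of 28 and 35. Every date is a Tuesday.
Each is the 3rd Tuesday of its month.
3rd Tuesday of December 1996: Dec 17 1996.
January 1997 — 3rd Tuesday is Jan 21 1997.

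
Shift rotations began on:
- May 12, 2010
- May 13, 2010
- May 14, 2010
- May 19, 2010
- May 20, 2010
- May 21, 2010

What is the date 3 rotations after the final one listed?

The gap pattern 1, 1, 5, 1, 1 repeats every 3 events.
These are the Wednesdays, Thursdays and Fridays of each week.
Next Wednesday: May 26, 2010.
Next Thursday: May 27, 2010.
The following Friday is May 28, 2010.

May 28, 2010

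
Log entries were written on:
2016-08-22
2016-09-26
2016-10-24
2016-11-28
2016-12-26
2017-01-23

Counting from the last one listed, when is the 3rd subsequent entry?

2017-04-24

These are Mondays at 28- or 35-day spacing (35, 28, 35, 28, 28).
The pattern: 4th Monday of the month.
4th Monday of February 2017: 2017-02-27.
4th Monday of March 2017: 2017-03-27.
April 2017 — 4th Monday is 2017-04-24.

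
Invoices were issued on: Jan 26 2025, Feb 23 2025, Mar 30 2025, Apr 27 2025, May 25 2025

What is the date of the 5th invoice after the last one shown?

Oct 26 2025

Every date is a Sunday; gaps 28, 35, 28, 28 days.
Each is the last Sunday of its month (at least one falls on the 29th or later, ruling out '4th Sunday').
June 2025 ends with Sunday Jun 29 2025.
July 2025 ends with Sunday Jul 27 2025.
Last Sunday of August 2025: Aug 31 2025.
September 2025 ends with Sunday Sep 28 2025.
October 2025 ends with Sunday Oct 26 2025.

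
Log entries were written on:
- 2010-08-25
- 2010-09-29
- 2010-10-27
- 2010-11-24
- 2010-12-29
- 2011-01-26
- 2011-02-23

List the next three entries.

2011-03-30, 2011-04-27, 2011-05-25

These are Wednesdays with 35, 28, 28, 35, 28, 28-day gaps.
Each is the final Wednesday of its month — 2010-09-29 is past the 28th, so '4th Wednesday' doesn't fit.
Last Wednesday of March 2011: 2011-03-30.
April 2011 ends with Wednesday 2011-04-27.
Last Wednesday of May 2011: 2011-05-25.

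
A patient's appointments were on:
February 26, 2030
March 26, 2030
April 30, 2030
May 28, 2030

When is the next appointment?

Every date is a Tuesday; gaps 28, 35, 28 days.
Each is the last Tuesday of its month (at least one falls on the 29th or later, ruling out '4th Tuesday').
June 2030 ends with Tuesday June 25, 2030.

June 25, 2030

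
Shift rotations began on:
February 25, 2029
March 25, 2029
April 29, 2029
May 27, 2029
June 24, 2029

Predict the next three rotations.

July 29, 2029; August 26, 2029; September 30, 2029

These are Sundays with 28, 35, 28, 28-day gaps.
Each is the final Sunday of its month — April 29, 2029 is past the 28th, so '4th Sunday' doesn't fit.
Last Sunday of July 2029: July 29, 2029.
Last Sunday of August 2029: August 26, 2029.
September 2029 ends with Sunday September 30, 2029.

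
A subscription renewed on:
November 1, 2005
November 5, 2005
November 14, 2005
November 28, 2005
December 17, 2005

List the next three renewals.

January 10, 2006; February 8, 2006; March 14, 2006

Gaps: 4, 9, 14, 19 days — each gap is 5 larger than the previous one.
Next gap: 24 days. December 17, 2005 + 24 days = January 10, 2006.
Next gap: 29 days. January 10, 2006 + 29 days = February 8, 2006.
Next gap: 34 days. February 8, 2006 + 34 days = March 14, 2006.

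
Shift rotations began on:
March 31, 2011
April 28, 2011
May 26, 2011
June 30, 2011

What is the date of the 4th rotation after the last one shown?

All Thursdays; the gaps (28, 28, 35) vary with month length.
This is the last Thursday of each month.
Last Thursday of July 2011: July 28, 2011.
August 2011 ends with Thursday August 25, 2011.
September 2011 ends with Thursday September 29, 2011.
Last Thursday of October 2011: October 27, 2011.

October 27, 2011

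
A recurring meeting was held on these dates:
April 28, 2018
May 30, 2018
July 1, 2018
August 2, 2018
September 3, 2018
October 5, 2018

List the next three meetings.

November 6, 2018; December 8, 2018; January 9, 2019

Every event comes 32 days after the last (32, 32, 32, 32, 32).
October 5, 2018 + 32 days = November 6, 2018.
November 6, 2018 + 32 days = December 8, 2018.
December 8, 2018 + 32 days = January 9, 2019.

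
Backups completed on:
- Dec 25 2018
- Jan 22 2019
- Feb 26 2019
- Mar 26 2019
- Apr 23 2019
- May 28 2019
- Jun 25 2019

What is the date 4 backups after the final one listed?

Oct 22 2019

Gaps: 28, 35, 28, 28, 35, 28 days — a mix of 28 and 35. Every date is a Tuesday.
Each is the 4th Tuesday of its month.
4th Tuesday of July 2019: Jul 23 2019.
4th Tuesday of August 2019: Aug 27 2019.
4th Tuesday of September 2019: Sep 24 2019.
4th Tuesday of October 2019: Oct 22 2019.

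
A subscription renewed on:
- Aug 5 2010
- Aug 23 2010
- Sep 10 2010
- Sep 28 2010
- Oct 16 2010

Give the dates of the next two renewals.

Nov 3 2010, Nov 21 2010

Gaps between consecutive events: 18, 18, 18, 18 days — a constant 18-day interval.
Oct 16 2010 + 18 days = Nov 3 2010.
Nov 3 2010 + 18 days = Nov 21 2010.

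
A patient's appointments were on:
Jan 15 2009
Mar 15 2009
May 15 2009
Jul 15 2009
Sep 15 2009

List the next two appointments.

The day-of-month is always 15 (59, 61, 61, 62 days between events).
So this recurs on the 15th of every 2 months.
November 2009: Nov 15 2009.
Next: January 2010 → Jan 15 2010.

Nov 15 2009, Jan 15 2010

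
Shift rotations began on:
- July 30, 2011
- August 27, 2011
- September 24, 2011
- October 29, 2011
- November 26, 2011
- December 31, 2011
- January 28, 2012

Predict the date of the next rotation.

February 25, 2012

Every date is a Saturday; gaps 28, 28, 35, 28, 35, 28 days.
Each is the last Saturday of its month (at least one falls on the 29th or later, ruling out '4th Saturday').
Last Saturday of February 2012: February 25, 2012.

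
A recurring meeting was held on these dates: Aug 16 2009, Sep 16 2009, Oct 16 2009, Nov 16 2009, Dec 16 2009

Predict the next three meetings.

Each date is the 16th; the gaps (31, 30, 31, 30) track the month lengths.
The rule is the 16th of each month.
January 2010: Jan 16 2010.
February 2010: Feb 16 2010.
Next: March 2010 → Mar 16 2010.

Jan 16 2010, Feb 16 2010, Mar 16 2010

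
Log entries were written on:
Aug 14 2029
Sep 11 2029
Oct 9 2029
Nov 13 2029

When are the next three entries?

Dec 11 2029, Jan 8 2030, Feb 12 2030

These are Tuesdays at 28- or 35-day spacing (28, 28, 35).
The pattern: 2nd Tuesday of the month.
December 2029 — 2nd Tuesday is Dec 11 2029.
January 2030 — 2nd Tuesday is Jan 8 2030.
2nd Tuesday of February 2030: Feb 12 2030.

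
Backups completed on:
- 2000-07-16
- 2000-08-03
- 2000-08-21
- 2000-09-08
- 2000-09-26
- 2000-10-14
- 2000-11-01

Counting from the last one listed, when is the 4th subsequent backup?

2001-01-12

Gaps between consecutive events: 18, 18, 18, 18, 18, 18 days — a constant 18-day interval.
2000-11-01 + 18 days = 2000-11-19.
2000-11-19 + 18 days = 2000-12-07.
2000-12-07 + 18 days = 2000-12-25.
2000-12-25 + 18 days = 2001-01-12.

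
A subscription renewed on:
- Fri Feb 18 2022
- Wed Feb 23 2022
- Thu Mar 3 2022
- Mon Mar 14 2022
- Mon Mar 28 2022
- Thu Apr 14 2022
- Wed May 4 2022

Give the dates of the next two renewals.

Gaps: 5, 8, 11, 14, 17, 20 days — each gap is 3 larger than the previous one.
Next gap: 23 days. Wed May 4 2022 + 23 days = Fri May 27 2022.
Next gap: 26 days. Fri May 27 2022 + 26 days = Wed Jun 22 2022.

Fri May 27 2022, Wed Jun 22 2022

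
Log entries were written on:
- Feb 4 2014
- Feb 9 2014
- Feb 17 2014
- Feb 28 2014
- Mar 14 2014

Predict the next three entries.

Mar 31 2014, Apr 20 2014, May 13 2014

Gaps: 5, 8, 11, 14 days — each gap is 3 larger than the previous one.
Next gap: 17 days. Mar 14 2014 + 17 days = Mar 31 2014.
Next gap: 20 days. Mar 31 2014 + 20 days = Apr 20 2014.
Next gap: 23 days. Apr 20 2014 + 23 days = May 13 2014.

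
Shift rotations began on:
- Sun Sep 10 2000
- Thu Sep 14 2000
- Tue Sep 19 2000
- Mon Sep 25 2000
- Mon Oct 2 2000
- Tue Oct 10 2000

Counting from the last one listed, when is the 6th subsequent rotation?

Mon Dec 18 2000

Gaps: 4, 5, 6, 7, 8 days — each gap is 1 larger than the previous one.
Next gap: 9 days. Tue Oct 10 2000 + 9 days = Thu Oct 19 2000.
Next gap: 10 days. Thu Oct 19 2000 + 10 days = Sun Oct 29 2000.
Next gap: 11 days. Sun Oct 29 2000 + 11 days = Thu Nov 9 2000.
Next gap: 12 days. Thu Nov 9 2000 + 12 days = Tue Nov 21 2000.
Next gap: 13 days. Tue Nov 21 2000 + 13 days = Mon Dec 4 2000.
Next gap: 14 days. Mon Dec 4 2000 + 14 days = Mon Dec 18 2000.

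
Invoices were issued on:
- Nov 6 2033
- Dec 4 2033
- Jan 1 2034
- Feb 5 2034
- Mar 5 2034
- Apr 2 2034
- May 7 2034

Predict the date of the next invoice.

Jun 4 2034

All dates are Sundays, 28, 28, 35, 28, 28, 35 days apart.
Specifically, the 1st Sunday of each month.
June 2034 — 1st Sunday is Jun 4 2034.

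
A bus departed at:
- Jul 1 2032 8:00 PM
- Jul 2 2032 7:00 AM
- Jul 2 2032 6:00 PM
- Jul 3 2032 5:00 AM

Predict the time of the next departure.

Jul 3 2032 4:00 PM

The interval is a steady 11 hours (11, 11, 11).
Jul 3 2032 5:00 AM + 11 h = Jul 3 2032 4:00 PM.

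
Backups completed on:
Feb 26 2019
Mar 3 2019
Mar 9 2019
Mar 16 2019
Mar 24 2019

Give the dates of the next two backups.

The spacing grows by 1 each time: 5, 6, 7, 8 days.
Next gap: 9 days. Mar 24 2019 + 9 days = Apr 2 2019.
Next gap: 10 days. Apr 2 2019 + 10 days = Apr 12 2019.

Apr 2 2019, Apr 12 2019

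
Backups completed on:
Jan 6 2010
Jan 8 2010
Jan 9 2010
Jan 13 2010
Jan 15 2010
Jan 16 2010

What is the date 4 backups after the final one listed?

Jan 27 2010

The gap pattern 2, 1, 4, 2, 1 repeats every 3 events.
These are the Wednesdays, Fridays and Saturdays of each week.
The following Wednesday is Jan 20 2010.
Next Friday: Jan 22 2010.
Next Saturday: Jan 23 2010.
Next Wednesday: Jan 27 2010.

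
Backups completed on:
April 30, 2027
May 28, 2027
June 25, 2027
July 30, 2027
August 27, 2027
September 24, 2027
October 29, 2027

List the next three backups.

These are Fridays with 28, 28, 35, 28, 28, 35-day gaps.
Each is the final Friday of its month — April 30, 2027 is past the 28th, so '4th Friday' doesn't fit.
Last Friday of November 2027: November 26, 2027.
December 2027 ends with Friday December 31, 2027.
January 2028 ends with Friday January 28, 2028.

November 26, 2027; December 31, 2027; January 28, 2028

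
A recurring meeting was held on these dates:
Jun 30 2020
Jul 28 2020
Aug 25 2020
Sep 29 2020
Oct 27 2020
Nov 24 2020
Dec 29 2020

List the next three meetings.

Jan 26 2021, Feb 23 2021, Mar 30 2021

These are Tuesdays with 28, 28, 35, 28, 28, 35-day gaps.
Each is the final Tuesday of its month — Jun 30 2020 is past the 28th, so '4th Tuesday' doesn't fit.
January 2021 ends with Tuesday Jan 26 2021.
February 2021 ends with Tuesday Feb 23 2021.
Last Tuesday of March 2021: Mar 30 2021.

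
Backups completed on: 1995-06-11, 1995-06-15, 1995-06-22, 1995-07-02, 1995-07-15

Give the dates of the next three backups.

The spacing grows by 3 each time: 4, 7, 10, 13 days.
Next gap: 16 days. 1995-07-15 + 16 days = 1995-07-31.
Next gap: 19 days. 1995-07-31 + 19 days = 1995-08-19.
Next gap: 22 days. 1995-08-19 + 22 days = 1995-09-10.

1995-07-31, 1995-08-19, 1995-09-10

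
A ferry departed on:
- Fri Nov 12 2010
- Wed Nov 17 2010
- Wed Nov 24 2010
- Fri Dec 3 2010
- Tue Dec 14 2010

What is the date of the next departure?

Gaps: 5, 7, 9, 11 days — each gap is 2 larger than the previous one.
Next gap: 13 days. Tue Dec 14 2010 + 13 days = Mon Dec 27 2010.

Mon Dec 27 2010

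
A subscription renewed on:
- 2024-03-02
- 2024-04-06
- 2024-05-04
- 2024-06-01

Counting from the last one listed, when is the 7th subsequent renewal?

2025-01-04

These are Saturdays at 28- or 35-day spacing (35, 28, 28).
The pattern: 1st Saturday of the month.
July 2024 — 1st Saturday is 2024-07-06.
1st Saturday of August 2024: 2024-08-03.
September 2024 — 1st Saturday is 2024-09-07.
October 2024 — 1st Saturday is 2024-10-05.
1st Saturday of November 2024: 2024-11-02.
1st Saturday of December 2024: 2024-12-07.
1st Saturday of January 2025: 2025-01-04.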